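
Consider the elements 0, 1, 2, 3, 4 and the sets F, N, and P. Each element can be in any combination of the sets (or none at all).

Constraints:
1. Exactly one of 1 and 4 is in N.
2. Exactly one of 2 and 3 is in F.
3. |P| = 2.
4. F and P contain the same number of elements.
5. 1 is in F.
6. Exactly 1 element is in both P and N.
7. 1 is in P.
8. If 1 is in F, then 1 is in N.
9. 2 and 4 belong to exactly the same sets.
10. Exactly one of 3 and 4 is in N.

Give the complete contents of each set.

F = {1, 3}; N = {1, 3}; P = {0, 1}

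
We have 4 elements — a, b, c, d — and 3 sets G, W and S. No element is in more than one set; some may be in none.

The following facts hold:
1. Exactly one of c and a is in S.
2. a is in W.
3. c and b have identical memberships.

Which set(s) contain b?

b: S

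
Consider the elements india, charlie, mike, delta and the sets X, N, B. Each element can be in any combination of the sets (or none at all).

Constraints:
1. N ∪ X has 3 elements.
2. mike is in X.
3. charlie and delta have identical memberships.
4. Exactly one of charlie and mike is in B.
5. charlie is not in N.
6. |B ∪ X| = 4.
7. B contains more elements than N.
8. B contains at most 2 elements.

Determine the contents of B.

B = {india, mike}

From (2): mike ∈ X.
From (5): charlie ∉ N.
(3): delta matches charlie: delta ∉ N.
Suppose india ∉ B: no assignment then satisfies all the clues, so india ∈ B.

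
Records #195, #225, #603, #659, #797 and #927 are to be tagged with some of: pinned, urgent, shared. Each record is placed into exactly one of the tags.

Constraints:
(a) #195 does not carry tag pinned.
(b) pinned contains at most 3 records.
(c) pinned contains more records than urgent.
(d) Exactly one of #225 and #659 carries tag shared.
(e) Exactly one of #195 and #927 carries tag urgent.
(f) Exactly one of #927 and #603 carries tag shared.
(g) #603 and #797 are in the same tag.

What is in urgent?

urgent = {#195}

From (a): #195 ∉ pinned.
Suppose #195 ∉ urgent: no assignment then satisfies all the clues, so #195 ∈ urgent.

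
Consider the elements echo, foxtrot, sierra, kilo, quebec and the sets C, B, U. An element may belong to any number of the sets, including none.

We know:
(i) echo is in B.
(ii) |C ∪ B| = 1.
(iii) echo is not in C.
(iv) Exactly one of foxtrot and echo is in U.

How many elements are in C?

0

From (i): echo ∈ B.
From (iii): echo ∉ C.
Suppose foxtrot ∈ C: no assignment then satisfies all the clues, so foxtrot ∉ C.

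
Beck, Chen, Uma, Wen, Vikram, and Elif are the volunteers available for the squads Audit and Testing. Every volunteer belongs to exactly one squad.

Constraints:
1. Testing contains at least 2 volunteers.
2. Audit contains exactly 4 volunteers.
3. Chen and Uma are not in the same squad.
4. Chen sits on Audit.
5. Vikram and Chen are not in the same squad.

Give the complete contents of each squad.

Audit = {Beck, Chen, Elif, Wen}; Testing = {Uma, Vikram}

From (4): Chen ∈ Audit.
(3): Uma ∉ Audit.
(5): Vikram ∉ Audit.
Only one squad left: Uma ∈ Testing.
Only one squad left: Vikram ∈ Testing.
(2): only 4 candidates remain for Audit, so all are in.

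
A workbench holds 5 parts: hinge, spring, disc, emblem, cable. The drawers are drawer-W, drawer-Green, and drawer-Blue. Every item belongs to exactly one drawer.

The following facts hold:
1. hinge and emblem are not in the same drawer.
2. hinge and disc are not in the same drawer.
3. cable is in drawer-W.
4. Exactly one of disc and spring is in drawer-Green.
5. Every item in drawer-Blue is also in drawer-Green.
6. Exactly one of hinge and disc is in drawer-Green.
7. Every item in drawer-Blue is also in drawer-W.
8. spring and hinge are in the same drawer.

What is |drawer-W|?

3

From (3): cable ∈ drawer-W.
Suppose hinge ∈ drawer-Blue: no assignment then satisfies all the clues, so hinge ∉ drawer-Blue.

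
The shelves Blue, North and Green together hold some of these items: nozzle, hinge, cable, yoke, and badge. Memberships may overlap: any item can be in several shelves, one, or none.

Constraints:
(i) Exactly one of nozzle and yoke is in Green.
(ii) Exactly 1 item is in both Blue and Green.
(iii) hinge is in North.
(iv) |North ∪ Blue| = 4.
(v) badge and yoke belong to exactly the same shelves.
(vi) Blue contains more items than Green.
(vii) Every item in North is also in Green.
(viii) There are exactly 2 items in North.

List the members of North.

From (iii): hinge ∈ North.
(vii) with hinge ∈ North: hinge ∈ Green.
Suppose nozzle ∉ North: no assignment then satisfies all the clues, so nozzle ∈ North.

North = {hinge, nozzle}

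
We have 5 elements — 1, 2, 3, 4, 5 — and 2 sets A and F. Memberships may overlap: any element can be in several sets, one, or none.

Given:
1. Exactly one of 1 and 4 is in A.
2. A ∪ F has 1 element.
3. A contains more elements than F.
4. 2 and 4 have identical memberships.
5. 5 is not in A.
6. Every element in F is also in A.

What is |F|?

0

From (5): 5 ∉ A.
(6) contrapositive: 5 ∉ F.
Suppose 1 ∉ A: no assignment then satisfies all the clues, so 1 ∈ A.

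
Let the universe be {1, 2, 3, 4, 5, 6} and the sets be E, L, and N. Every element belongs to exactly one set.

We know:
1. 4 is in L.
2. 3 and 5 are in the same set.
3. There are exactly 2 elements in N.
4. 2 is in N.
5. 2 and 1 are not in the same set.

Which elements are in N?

N = {2, 6}

From (1): 4 ∈ L.
From (4): 2 ∈ N.
(5): 1 ∉ N.
Suppose 3 ∈ N: no assignment then satisfies all the clues, so 3 ∉ N.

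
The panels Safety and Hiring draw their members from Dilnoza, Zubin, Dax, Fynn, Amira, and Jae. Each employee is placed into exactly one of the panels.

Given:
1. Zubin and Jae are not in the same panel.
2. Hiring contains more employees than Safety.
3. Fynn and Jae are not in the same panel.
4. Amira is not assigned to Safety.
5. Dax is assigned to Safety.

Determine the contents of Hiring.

From (4): Amira ∉ Safety.
From (5): Dax ∈ Safety.
Only one panel left: Amira ∈ Hiring.
Suppose Dilnoza ∉ Hiring: no assignment then satisfies all the clues, so Dilnoza ∈ Hiring.

Hiring = {Amira, Dilnoza, Fynn, Zubin}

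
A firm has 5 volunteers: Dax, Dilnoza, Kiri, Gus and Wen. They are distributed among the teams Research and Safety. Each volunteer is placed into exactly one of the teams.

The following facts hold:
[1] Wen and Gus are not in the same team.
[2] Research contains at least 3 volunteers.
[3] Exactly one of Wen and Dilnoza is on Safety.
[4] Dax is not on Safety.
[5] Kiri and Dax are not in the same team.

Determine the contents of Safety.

Safety = {Kiri, Wen}

From (4): Dax ∉ Safety.
Only one team left: Dax ∈ Research.
(5): Kiri ∉ Research.
Only one team left: Kiri ∈ Safety.
Suppose Dilnoza ∈ Safety: no assignment then satisfies all the clues, so Dilnoza ∉ Safety.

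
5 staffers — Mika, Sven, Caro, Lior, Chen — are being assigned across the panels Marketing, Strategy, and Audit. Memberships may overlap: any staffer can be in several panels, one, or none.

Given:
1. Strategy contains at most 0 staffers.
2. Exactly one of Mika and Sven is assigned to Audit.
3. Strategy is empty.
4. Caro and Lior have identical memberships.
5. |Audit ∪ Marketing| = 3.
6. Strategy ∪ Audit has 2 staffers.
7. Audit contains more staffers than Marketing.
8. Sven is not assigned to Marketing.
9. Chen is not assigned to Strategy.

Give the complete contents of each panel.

Marketing = {Mika}; Strategy = {}; Audit = {Chen, Sven}

From (8): Sven ∉ Marketing.
From (9): Chen ∉ Strategy.
(1): Strategy already has 0, so the rest are out.
Suppose Mika ∉ Marketing: no assignment then satisfies all the clues, so Mika ∈ Marketing.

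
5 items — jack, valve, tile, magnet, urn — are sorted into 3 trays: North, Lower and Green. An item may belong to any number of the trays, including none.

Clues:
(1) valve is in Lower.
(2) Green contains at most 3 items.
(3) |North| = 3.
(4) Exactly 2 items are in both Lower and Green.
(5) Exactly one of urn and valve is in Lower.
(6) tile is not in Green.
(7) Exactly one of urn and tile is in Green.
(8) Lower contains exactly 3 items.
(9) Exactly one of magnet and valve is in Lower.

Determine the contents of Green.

Green = {jack, urn, valve}

From (1): valve ∈ Lower.
From (6): tile ∉ Green.
(5) (exactly one): urn ∉ Lower.
(7) (exactly one): urn ∈ Green.
(9) (exactly one): magnet ∉ Lower.
(8): only 3 candidates remain for Lower, so all are in.
Suppose jack ∉ Green: no assignment then satisfies all the clues, so jack ∈ Green.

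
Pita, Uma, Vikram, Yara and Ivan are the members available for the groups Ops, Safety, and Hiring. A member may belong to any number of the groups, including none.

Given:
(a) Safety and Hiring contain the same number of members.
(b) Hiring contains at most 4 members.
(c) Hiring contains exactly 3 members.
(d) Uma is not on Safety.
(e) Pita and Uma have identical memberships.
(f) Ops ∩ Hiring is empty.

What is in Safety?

From (d): Uma ∉ Safety.
(e): Pita matches Uma: Pita ∉ Safety.
Suppose Vikram ∉ Safety: no assignment then satisfies all the clues, so Vikram ∈ Safety.

Safety = {Ivan, Vikram, Yara}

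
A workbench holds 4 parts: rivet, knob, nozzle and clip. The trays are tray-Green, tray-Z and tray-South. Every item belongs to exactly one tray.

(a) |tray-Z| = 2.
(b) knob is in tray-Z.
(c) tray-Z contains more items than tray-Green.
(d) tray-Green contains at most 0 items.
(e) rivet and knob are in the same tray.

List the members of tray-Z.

From (b): knob ∈ tray-Z.
(d): tray-Green already has 0, so the rest are out.
(e): rivet matches knob: rivet ∈ tray-Z.
(a): tray-Z already has 2, so the rest are out.
Only one tray left: nozzle ∈ tray-South.
Only one tray left: clip ∈ tray-South.

tray-Z = {knob, rivet}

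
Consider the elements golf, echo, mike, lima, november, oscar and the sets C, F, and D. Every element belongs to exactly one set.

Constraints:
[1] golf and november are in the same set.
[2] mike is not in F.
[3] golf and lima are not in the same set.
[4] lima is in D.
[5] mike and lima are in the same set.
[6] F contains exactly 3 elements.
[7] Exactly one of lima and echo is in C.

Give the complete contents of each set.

C = {echo}; F = {golf, november, oscar}; D = {lima, mike}

From (2): mike ∉ F.
From (4): lima ∈ D.
(3): golf ∉ D.
(5): mike matches lima: mike ∉ C.
(5): mike matches lima: mike ∈ D.
(7) (exactly one): echo ∈ C.
(1): november matches golf: november ∉ D.
(6): only 3 candidates remain for F, so all are in.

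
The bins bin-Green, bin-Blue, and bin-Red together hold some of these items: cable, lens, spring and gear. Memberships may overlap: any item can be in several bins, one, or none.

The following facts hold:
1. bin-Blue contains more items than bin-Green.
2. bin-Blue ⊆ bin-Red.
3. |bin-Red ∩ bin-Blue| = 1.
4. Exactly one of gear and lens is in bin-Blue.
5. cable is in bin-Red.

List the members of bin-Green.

bin-Green = {}

From (5): cable ∈ bin-Red.
Suppose cable ∈ bin-Green: no assignment then satisfies all the clues, so cable ∉ bin-Green.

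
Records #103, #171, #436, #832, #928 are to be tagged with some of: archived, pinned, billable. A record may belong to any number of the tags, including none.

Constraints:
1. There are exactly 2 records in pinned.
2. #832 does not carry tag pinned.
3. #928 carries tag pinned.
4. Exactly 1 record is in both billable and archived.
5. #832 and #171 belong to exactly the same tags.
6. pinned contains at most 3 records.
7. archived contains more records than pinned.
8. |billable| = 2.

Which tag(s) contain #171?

#171: archived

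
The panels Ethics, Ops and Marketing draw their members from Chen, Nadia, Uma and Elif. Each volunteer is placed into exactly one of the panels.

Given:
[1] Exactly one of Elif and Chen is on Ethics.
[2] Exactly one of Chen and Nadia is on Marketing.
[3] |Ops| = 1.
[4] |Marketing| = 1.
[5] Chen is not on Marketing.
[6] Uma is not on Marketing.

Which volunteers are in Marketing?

Marketing = {Nadia}

From (5): Chen ∉ Marketing.
From (6): Uma ∉ Marketing.
(2) (exactly one): Nadia ∈ Marketing.
(4): Marketing already has 1, so the rest are out.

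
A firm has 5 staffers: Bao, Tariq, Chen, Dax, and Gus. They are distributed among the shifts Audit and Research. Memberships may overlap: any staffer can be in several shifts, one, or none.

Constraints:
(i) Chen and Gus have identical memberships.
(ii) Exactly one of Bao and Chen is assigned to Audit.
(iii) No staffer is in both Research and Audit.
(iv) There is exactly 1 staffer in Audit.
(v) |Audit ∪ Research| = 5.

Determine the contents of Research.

Research = {Chen, Dax, Gus, Tariq}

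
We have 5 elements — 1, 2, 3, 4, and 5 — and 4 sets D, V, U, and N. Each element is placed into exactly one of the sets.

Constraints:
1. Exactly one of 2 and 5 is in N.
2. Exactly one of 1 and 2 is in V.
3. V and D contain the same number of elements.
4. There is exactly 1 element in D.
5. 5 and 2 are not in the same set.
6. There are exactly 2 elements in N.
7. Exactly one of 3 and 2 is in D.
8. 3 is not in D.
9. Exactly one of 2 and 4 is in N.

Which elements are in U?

From (8): 3 ∉ D.
(7) (exactly one): 2 ∈ D.
(9) (exactly one): 4 ∈ N.
(1) (exactly one): 5 ∈ N.
(2) (exactly one): 1 ∈ V.
(6): N already has 2, so the rest are out.
Suppose 3 ∉ U: no assignment then satisfies all the clues, so 3 ∈ U.

U = {3}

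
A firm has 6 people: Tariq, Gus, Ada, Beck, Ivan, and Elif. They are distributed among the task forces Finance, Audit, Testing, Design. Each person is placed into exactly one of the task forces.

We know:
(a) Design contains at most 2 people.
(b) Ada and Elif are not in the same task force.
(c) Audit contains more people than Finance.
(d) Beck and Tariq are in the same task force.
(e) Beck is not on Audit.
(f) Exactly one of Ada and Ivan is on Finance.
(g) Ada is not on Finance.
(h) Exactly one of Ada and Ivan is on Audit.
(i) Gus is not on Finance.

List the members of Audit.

Audit = {Ada, Gus}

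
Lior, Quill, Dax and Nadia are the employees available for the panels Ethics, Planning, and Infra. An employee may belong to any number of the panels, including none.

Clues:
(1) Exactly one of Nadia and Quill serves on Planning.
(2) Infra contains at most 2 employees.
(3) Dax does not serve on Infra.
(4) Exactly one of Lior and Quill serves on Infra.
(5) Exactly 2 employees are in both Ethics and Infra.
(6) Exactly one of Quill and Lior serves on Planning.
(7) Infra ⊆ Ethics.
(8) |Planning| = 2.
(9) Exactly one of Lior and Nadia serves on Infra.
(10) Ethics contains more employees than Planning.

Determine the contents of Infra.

Infra = {Nadia, Quill}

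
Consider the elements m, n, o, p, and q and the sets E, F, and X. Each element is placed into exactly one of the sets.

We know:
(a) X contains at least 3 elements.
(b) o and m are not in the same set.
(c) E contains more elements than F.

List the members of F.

F = {}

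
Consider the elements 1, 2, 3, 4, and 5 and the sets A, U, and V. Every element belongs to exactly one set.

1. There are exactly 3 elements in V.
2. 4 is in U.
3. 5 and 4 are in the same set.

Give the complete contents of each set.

From (2): 4 ∈ U.
(3): 5 matches 4: 5 ∉ A.
(3): 5 matches 4: 5 ∈ U.
(1): only 3 candidates remain for V, so all are in.

A = {}; U = {4, 5}; V = {1, 2, 3}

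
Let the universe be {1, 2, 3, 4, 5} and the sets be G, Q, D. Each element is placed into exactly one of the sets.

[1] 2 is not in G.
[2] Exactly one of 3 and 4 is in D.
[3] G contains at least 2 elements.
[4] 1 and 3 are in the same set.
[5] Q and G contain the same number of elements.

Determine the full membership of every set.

G = {1, 3}; Q = {2, 5}; D = {4}

From (1): 2 ∉ G.
Suppose 1 ∉ G: no assignment then satisfies all the clues, so 1 ∈ G.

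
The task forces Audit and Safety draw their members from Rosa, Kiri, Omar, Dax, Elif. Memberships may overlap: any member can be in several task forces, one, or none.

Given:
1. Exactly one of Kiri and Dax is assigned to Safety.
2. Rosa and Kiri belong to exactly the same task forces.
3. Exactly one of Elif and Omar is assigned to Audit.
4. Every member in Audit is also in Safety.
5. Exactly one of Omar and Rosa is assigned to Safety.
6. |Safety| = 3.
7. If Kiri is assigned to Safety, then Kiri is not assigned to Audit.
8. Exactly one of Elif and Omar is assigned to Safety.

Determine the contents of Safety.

Safety = {Elif, Kiri, Rosa}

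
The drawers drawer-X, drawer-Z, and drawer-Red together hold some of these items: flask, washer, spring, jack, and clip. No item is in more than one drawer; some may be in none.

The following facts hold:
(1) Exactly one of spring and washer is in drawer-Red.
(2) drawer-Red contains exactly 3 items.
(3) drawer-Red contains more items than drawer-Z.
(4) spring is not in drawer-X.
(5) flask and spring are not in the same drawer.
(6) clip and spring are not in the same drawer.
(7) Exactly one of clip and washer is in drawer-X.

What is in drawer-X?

drawer-X = {clip}

From (4): spring ∉ drawer-X.
Suppose flask ∈ drawer-X: no assignment then satisfies all the clues, so flask ∉ drawer-X.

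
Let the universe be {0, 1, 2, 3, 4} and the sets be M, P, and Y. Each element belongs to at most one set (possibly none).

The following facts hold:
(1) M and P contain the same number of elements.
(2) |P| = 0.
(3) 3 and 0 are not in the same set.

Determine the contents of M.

M = {}

(2): P already has 0, so the rest are out.
Suppose 0 ∈ M: no assignment then satisfies all the clues, so 0 ∉ M.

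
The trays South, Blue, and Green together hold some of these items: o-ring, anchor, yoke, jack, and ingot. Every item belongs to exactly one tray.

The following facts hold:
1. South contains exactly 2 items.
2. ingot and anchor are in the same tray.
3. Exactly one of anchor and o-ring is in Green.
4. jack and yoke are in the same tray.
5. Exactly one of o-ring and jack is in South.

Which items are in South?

South = {jack, yoke}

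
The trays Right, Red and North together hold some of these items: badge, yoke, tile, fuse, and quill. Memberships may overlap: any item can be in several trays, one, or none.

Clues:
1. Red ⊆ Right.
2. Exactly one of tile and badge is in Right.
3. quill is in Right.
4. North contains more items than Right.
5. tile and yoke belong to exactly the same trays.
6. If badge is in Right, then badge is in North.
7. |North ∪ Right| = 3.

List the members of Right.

Right = {badge, quill}

From (3): quill ∈ Right.
Suppose badge ∉ Right: no assignment then satisfies all the clues, so badge ∈ Right.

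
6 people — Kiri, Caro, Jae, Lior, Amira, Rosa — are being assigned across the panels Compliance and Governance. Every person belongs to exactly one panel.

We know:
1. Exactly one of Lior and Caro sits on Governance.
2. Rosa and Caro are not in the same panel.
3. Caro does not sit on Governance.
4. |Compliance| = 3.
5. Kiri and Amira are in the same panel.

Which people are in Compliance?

Compliance = {Amira, Caro, Kiri}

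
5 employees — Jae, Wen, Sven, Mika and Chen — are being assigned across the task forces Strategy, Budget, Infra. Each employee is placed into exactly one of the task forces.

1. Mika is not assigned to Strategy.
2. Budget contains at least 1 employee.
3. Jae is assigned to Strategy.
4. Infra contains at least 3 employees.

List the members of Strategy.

Strategy = {Jae}

From (1): Mika ∉ Strategy.
From (3): Jae ∈ Strategy.
Suppose Wen ∈ Strategy: no assignment then satisfies all the clues, so Wen ∉ Strategy.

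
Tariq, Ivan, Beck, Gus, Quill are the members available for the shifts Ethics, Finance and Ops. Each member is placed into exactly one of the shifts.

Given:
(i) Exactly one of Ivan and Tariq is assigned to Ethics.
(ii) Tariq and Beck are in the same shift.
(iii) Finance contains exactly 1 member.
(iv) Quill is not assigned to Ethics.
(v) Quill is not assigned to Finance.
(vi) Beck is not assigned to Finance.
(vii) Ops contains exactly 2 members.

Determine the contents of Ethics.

Ethics = {Beck, Tariq}

From (iv): Quill ∉ Ethics.
From (v): Quill ∉ Finance.
From (vi): Beck ∉ Finance.
(ii): Tariq matches Beck: Tariq ∉ Finance.
Only one shift left: Quill ∈ Ops.
Suppose Tariq ∉ Ethics: no assignment then satisfies all the clues, so Tariq ∈ Ethics.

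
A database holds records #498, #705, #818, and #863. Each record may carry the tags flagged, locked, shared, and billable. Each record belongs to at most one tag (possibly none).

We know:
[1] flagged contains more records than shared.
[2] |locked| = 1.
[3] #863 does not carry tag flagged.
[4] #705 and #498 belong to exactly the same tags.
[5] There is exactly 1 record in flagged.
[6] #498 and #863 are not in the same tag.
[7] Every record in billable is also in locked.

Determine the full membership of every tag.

From (3): #863 ∉ flagged.
Suppose #498 ∈ flagged: no assignment then satisfies all the clues, so #498 ∉ flagged.

flagged = {#818}; locked = {#863}; shared = {}; billable = {}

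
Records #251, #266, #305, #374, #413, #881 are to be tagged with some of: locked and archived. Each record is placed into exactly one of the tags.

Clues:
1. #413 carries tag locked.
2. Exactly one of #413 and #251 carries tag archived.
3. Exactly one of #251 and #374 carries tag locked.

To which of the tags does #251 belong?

From (1): #413 ∈ locked.
(2) (exactly one): #251 ∈ archived.
(3) (exactly one): #374 ∈ locked.

#251: archived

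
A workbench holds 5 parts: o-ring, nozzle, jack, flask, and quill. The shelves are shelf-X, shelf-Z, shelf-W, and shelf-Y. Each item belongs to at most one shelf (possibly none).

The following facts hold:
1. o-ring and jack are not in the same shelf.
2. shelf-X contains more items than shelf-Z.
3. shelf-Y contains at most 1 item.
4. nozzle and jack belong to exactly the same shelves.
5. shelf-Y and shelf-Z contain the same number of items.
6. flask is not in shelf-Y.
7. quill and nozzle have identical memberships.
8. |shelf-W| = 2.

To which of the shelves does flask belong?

flask: shelf-W

From (6): flask ∉ shelf-Y.
Suppose flask ∈ shelf-X: no assignment then satisfies all the clues, so flask ∉ shelf-X.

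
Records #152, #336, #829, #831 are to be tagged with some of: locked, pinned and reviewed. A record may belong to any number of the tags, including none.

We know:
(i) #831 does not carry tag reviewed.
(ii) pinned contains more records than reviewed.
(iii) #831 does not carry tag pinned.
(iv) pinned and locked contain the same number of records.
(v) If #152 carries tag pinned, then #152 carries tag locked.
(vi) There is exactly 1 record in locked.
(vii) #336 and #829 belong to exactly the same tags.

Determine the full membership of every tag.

locked = {#152}; pinned = {#152}; reviewed = {}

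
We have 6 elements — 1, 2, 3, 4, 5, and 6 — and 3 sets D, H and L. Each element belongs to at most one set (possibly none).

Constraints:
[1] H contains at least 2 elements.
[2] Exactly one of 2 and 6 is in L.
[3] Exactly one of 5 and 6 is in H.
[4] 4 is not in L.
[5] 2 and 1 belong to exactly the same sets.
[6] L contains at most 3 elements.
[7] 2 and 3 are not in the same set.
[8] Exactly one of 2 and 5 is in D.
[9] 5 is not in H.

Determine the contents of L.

From (4): 4 ∉ L.
From (9): 5 ∉ H.
(3) (exactly one): 6 ∈ H.
(2) (exactly one): 2 ∈ L.
(5): 1 matches 2: 1 ∉ D.
(5): 1 matches 2: 1 ∉ H.
(5): 1 matches 2: 1 ∈ L.
(7): 3 ∉ L.
(8) (exactly one): 5 ∈ D.

L = {1, 2}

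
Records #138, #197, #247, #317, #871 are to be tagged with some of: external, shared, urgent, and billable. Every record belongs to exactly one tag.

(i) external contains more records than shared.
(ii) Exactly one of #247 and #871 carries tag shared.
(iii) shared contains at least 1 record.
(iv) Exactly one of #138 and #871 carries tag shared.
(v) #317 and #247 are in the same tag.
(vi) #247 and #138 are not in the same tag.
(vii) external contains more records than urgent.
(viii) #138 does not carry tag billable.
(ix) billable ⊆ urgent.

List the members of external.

From (viii): #138 ∉ billable.
Suppose #138 ∈ external: no assignment then satisfies all the clues, so #138 ∉ external.

external = {#197, #247, #317}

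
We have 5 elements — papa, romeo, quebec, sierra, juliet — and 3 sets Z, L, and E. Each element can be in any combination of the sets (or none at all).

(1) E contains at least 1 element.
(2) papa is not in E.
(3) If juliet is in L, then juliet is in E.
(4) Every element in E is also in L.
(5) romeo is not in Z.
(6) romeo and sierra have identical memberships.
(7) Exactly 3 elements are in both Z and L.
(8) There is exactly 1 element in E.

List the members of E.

E = {juliet}

From (2): papa ∉ E.
From (5): romeo ∉ Z.
(6): sierra matches romeo: sierra ∉ Z.
Suppose romeo ∈ E: no assignment then satisfies all the clues, so romeo ∉ E.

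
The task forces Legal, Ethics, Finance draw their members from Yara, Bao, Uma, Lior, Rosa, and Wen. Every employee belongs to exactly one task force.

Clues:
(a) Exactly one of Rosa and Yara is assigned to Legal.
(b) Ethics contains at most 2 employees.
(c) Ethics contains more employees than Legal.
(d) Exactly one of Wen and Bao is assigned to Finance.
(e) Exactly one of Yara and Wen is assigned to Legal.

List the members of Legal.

Legal = {Yara}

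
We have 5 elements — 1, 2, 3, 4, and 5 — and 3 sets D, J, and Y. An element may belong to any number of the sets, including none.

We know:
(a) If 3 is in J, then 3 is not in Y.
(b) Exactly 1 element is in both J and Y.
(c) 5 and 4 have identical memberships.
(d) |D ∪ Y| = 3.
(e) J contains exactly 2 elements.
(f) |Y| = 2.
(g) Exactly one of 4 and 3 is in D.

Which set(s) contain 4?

4: none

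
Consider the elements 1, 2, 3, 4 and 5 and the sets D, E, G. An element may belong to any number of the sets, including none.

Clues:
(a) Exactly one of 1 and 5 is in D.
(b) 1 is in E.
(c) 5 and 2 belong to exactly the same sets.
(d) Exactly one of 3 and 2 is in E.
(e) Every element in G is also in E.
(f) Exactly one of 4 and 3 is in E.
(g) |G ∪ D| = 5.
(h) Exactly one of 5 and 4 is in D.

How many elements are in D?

3

From (b): 1 ∈ E.
Suppose 2 ∉ E: no assignment then satisfies all the clues, so 2 ∈ E.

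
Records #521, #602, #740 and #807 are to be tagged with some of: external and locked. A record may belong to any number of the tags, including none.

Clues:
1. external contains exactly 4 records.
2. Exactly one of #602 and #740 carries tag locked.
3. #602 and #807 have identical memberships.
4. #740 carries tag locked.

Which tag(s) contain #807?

From (4): #740 ∈ locked.
(1): only 4 candidates remain for external, so all are in.
(2) (exactly one): #602 ∉ locked.
(3): #807 matches #602: #807 ∉ locked.

#807: external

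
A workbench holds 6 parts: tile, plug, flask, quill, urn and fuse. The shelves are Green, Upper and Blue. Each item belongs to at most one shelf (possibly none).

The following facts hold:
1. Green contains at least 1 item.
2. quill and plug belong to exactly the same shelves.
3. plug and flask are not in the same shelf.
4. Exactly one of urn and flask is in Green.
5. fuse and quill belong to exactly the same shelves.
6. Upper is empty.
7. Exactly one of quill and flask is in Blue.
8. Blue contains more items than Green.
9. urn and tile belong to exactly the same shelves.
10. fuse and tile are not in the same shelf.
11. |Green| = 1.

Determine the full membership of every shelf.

Green = {flask}; Upper = {}; Blue = {fuse, plug, quill}

(6): Upper already has 0, so the rest are out.
Suppose tile ∈ Green: no assignment then satisfies all the clues, so tile ∉ Green.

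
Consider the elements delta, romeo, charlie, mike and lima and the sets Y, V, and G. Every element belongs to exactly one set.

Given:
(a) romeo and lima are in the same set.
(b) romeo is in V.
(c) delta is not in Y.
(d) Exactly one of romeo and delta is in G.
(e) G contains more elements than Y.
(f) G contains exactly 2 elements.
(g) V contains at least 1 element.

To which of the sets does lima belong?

From (b): romeo ∈ V.
From (c): delta ∉ Y.
(a): lima matches romeo: lima ∉ Y.
(a): lima matches romeo: lima ∈ V.
(d) (exactly one): delta ∈ G.

lima: V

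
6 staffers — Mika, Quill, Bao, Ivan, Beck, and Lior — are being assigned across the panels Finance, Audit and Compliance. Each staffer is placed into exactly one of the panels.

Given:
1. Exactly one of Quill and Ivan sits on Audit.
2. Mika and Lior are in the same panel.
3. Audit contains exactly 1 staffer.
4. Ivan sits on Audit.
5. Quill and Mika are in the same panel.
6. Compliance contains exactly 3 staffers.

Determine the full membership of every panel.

Finance = {Bao, Beck}; Audit = {Ivan}; Compliance = {Lior, Mika, Quill}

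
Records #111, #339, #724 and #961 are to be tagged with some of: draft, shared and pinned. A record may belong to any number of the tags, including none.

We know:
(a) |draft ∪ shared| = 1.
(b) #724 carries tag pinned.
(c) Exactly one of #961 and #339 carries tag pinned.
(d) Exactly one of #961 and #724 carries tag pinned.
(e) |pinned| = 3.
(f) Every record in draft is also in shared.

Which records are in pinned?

pinned = {#111, #339, #724}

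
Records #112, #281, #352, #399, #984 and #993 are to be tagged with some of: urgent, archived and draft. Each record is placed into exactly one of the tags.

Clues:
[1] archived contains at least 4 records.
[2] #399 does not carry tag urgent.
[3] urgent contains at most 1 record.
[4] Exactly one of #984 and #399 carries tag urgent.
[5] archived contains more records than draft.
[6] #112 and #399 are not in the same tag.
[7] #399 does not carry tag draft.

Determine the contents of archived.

archived = {#281, #352, #399, #993}

From (2): #399 ∉ urgent.
From (7): #399 ∉ draft.
(4) (exactly one): #984 ∈ urgent.
Only one tag left: #399 ∈ archived.
(3): urgent already has 1, so the rest are out.
(6): #112 ∉ archived.
Only one tag left: #112 ∈ draft.
(1): only 4 candidates remain for archived, so all are in.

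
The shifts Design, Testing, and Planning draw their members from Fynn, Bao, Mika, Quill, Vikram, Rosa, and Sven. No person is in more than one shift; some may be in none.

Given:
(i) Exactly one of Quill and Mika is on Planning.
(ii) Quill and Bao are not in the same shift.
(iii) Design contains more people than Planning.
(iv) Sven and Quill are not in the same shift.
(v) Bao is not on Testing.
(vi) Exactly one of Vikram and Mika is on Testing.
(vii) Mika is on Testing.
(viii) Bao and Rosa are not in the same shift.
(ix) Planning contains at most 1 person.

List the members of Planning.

Planning = {Quill}

From (v): Bao ∉ Testing.
From (vii): Mika ∈ Testing.
(i) (exactly one): Quill ∈ Planning.
(ii): Bao ∉ Planning.
(iv): Sven ∉ Planning.
(vi) (exactly one): Vikram ∉ Testing.
(ix): Planning already has 1, so the rest are out.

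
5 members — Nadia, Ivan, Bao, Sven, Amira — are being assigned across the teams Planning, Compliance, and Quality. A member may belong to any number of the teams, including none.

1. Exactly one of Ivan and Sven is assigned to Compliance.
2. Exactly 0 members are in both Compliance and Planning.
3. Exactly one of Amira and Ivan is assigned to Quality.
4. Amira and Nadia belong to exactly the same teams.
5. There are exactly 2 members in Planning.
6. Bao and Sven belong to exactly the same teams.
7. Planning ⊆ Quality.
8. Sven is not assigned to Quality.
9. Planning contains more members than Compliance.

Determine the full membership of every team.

From (8): Sven ∉ Quality.
(6): Bao matches Sven: Bao ∉ Quality.
(7) contrapositive: Bao ∉ Planning.
(7) contrapositive: Sven ∉ Planning.
Suppose Nadia ∉ Planning: no assignment then satisfies all the clues, so Nadia ∈ Planning.

Planning = {Amira, Nadia}; Compliance = {Ivan}; Quality = {Amira, Nadia}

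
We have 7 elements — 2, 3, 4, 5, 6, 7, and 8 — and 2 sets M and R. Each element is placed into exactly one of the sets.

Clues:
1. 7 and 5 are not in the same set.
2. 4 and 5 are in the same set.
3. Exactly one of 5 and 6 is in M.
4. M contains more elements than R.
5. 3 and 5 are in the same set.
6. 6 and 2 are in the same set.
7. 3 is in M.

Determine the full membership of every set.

M = {3, 4, 5, 8}; R = {2, 6, 7}

From (7): 3 ∈ M.
(5): 5 matches 3: 5 ∈ M.
(1): 7 ∉ M.
(2): 4 matches 5: 4 ∈ M.
(3) (exactly one): 6 ∉ M.
(6): 2 matches 6: 2 ∉ M.
Only one set left: 2 ∈ R.
Only one set left: 6 ∈ R.
Only one set left: 7 ∈ R.
Suppose 8 ∉ M: no assignment then satisfies all the clues, so 8 ∈ M.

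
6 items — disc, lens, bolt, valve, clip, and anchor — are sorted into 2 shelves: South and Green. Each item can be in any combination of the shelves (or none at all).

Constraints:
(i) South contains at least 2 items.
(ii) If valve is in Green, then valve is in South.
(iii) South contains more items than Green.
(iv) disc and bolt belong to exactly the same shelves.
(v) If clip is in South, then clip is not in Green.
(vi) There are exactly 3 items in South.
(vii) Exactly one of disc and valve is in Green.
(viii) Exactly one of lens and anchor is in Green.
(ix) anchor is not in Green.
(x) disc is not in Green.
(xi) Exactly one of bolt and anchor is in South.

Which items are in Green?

Green = {lens, valve}

From (ix): anchor ∉ Green.
From (x): disc ∉ Green.
(iv): bolt matches disc: bolt ∉ Green.
(vii) (exactly one): valve ∈ Green.
(viii) (exactly one): lens ∈ Green.
(ii): valve ∈ South.
Suppose clip ∈ Green: no assignment then satisfies all the clues, so clip ∉ Green.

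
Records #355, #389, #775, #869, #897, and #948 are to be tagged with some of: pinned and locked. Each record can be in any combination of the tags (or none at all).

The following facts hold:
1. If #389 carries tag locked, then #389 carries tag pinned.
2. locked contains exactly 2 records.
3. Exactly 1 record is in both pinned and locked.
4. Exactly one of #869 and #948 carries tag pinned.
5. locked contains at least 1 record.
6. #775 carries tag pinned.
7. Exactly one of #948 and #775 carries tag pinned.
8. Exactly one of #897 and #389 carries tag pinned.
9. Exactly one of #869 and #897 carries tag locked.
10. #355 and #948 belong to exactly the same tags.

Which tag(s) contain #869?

#869: pinned

From (6): #775 ∈ pinned.
(7) (exactly one): #948 ∉ pinned.
(10): #355 matches #948: #355 ∉ pinned.
(4) (exactly one): #869 ∈ pinned.
Suppose #869 ∈ locked: no assignment then satisfies all the clues, so #869 ∉ locked.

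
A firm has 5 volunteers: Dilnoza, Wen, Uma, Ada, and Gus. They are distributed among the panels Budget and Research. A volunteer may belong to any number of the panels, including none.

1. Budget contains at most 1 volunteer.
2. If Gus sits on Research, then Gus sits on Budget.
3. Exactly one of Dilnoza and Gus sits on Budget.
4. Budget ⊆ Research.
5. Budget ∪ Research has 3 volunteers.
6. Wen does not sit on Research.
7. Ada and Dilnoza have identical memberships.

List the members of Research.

Research = {Ada, Dilnoza, Gus}

From (6): Wen ∉ Research.
(4) contrapositive: Wen ∉ Budget.
Suppose Dilnoza ∉ Research: no assignment then satisfies all the clues, so Dilnoza ∈ Research.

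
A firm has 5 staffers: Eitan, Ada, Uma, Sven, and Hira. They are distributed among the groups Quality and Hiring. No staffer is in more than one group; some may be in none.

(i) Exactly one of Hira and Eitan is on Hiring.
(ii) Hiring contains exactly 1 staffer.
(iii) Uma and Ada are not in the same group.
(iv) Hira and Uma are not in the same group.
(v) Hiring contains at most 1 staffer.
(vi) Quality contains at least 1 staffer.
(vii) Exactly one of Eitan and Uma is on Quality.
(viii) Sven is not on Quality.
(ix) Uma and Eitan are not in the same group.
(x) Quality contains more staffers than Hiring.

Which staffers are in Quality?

Quality = {Ada, Eitan}

From (viii): Sven ∉ Quality.
Suppose Eitan ∉ Quality: no assignment then satisfies all the clues, so Eitan ∈ Quality.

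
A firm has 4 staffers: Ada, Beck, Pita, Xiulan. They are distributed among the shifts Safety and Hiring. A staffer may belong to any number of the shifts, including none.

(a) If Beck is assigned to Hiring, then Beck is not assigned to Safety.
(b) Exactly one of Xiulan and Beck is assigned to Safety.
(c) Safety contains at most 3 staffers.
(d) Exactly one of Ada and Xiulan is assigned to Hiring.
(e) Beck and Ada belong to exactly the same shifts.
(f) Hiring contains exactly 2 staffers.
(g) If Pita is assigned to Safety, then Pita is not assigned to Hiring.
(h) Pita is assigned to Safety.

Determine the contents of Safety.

Safety = {Pita, Xiulan}

From (h): Pita ∈ Safety.
(g): Pita ∉ Hiring.
Suppose Ada ∈ Safety: no assignment then satisfies all the clues, so Ada ∉ Safety.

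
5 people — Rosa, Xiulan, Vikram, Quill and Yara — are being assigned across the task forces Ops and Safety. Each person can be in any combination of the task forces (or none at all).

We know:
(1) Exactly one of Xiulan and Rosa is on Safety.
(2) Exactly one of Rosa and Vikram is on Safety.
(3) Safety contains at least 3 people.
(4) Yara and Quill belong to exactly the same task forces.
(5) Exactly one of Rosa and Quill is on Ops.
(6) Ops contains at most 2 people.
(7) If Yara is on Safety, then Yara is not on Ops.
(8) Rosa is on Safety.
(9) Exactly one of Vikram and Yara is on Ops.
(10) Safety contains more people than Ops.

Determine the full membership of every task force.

Ops = {Rosa, Vikram}; Safety = {Quill, Rosa, Yara}

From (8): Rosa ∈ Safety.
(1) (exactly one): Xiulan ∉ Safety.
(2) (exactly one): Vikram ∉ Safety.
(3): only 3 candidates remain for Safety, so all are in.
(7): Yara ∉ Ops.
(9) (exactly one): Vikram ∈ Ops.
(4): Quill matches Yara: Quill ∉ Ops.
(5) (exactly one): Rosa ∈ Ops.
(6): Ops already has 2, so the rest are out.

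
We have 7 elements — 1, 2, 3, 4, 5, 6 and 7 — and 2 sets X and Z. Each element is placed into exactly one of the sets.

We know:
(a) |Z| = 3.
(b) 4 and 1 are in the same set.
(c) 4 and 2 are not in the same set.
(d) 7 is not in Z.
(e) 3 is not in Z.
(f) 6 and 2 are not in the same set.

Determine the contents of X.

From (d): 7 ∉ Z.
From (e): 3 ∉ Z.
Only one set left: 3 ∈ X.
Only one set left: 7 ∈ X.
Suppose 1 ∈ X: no assignment then satisfies all the clues, so 1 ∉ X.

X = {2, 3, 5, 7}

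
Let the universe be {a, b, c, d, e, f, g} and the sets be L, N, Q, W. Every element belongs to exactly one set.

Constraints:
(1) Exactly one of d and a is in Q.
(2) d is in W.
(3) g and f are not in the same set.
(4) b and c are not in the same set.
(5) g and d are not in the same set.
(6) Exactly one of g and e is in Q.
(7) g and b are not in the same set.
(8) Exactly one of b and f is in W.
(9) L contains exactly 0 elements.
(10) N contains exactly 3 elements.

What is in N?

N = {c, e, f}

From (2): d ∈ W.
(1) (exactly one): a ∈ Q.
(5): g ∉ W.
(9): L already has 0, so the rest are out.
Suppose b ∈ N: no assignment then satisfies all the clues, so b ∉ N.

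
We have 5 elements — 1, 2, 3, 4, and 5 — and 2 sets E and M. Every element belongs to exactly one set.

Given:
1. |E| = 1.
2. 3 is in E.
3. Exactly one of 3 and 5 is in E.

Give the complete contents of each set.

From (2): 3 ∈ E.
(1): E already has 1, so the rest are out.
Only one set left: 1 ∈ M.
Only one set left: 2 ∈ M.
Only one set left: 4 ∈ M.
Only one set left: 5 ∈ M.

E = {3}; M = {1, 2, 4, 5}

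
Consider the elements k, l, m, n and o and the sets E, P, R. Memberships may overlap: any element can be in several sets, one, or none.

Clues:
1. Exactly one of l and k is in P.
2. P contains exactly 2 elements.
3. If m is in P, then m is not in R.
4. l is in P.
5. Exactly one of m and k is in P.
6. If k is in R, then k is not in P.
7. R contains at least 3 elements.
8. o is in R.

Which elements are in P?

P = {l, m}

From (4): l ∈ P.
From (8): o ∈ R.
(1) (exactly one): k ∉ P.
(5) (exactly one): m ∈ P.
(2): P already has 2, so the rest are out.
(3): m ∉ R.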